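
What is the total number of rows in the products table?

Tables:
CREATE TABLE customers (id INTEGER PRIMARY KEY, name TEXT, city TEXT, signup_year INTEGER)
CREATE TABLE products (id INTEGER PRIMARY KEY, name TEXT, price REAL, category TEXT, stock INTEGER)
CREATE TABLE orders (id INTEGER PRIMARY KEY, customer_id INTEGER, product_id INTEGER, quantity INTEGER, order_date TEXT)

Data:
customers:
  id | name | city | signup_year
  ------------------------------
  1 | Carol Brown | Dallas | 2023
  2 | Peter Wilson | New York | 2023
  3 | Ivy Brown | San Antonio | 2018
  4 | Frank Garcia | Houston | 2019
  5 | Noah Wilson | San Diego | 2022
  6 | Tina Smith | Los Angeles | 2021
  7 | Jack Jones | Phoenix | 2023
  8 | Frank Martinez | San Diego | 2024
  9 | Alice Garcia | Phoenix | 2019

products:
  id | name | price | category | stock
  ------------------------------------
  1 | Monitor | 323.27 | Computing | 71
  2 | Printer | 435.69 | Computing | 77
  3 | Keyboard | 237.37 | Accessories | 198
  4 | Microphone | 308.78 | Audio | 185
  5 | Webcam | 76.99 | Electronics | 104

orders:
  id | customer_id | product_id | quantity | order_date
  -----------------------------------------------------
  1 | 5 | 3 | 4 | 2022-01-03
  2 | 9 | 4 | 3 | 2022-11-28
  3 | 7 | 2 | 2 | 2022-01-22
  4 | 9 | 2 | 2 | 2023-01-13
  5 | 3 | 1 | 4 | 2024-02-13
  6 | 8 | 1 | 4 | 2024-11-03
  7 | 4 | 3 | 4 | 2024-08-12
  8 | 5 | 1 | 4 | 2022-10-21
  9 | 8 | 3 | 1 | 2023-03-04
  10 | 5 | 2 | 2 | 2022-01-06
SELECT COUNT(*) FROM products

Execution result:
5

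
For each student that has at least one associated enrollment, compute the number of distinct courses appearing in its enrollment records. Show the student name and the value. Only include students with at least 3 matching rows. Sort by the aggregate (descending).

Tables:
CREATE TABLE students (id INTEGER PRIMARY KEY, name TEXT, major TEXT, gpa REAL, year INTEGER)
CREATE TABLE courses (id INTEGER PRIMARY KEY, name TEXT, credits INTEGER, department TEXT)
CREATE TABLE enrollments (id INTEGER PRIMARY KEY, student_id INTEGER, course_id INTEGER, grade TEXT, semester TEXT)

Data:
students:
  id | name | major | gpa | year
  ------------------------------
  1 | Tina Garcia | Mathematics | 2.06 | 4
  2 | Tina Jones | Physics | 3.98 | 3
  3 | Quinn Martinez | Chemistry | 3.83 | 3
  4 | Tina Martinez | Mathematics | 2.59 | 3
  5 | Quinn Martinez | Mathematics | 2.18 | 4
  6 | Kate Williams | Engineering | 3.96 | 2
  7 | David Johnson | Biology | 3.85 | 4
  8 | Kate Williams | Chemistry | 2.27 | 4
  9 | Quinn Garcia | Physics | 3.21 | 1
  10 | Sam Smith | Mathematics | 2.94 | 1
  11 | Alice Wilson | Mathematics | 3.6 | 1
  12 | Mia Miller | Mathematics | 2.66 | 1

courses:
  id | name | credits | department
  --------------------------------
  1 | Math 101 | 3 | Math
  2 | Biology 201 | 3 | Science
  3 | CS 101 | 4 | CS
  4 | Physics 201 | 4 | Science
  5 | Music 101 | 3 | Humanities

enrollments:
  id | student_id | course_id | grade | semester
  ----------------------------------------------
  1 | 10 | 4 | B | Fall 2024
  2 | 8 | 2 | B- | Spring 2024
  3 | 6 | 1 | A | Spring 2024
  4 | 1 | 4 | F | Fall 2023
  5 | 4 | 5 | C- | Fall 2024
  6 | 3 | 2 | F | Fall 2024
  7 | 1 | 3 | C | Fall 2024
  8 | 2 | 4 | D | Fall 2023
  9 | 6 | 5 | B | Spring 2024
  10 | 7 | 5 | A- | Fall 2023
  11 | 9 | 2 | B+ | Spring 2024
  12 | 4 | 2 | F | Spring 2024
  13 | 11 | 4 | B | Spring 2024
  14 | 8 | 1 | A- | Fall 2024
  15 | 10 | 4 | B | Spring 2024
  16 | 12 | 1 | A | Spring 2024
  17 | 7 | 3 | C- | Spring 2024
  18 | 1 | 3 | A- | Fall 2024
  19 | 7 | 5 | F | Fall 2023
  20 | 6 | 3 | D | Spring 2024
SELECT p.name, COUNT(DISTINCT c.course_id) AS distinct_course_count FROM enrollments c JOIN students p ON c.student_id = p.id GROUP BY p.id, p.name HAVING COUNT(*) >= 3 ORDER BY distinct_course_count DESC

Execution result:
name | distinct_course_count
Kate Williams | 3
Tina Garcia | 2
David Johnson | 2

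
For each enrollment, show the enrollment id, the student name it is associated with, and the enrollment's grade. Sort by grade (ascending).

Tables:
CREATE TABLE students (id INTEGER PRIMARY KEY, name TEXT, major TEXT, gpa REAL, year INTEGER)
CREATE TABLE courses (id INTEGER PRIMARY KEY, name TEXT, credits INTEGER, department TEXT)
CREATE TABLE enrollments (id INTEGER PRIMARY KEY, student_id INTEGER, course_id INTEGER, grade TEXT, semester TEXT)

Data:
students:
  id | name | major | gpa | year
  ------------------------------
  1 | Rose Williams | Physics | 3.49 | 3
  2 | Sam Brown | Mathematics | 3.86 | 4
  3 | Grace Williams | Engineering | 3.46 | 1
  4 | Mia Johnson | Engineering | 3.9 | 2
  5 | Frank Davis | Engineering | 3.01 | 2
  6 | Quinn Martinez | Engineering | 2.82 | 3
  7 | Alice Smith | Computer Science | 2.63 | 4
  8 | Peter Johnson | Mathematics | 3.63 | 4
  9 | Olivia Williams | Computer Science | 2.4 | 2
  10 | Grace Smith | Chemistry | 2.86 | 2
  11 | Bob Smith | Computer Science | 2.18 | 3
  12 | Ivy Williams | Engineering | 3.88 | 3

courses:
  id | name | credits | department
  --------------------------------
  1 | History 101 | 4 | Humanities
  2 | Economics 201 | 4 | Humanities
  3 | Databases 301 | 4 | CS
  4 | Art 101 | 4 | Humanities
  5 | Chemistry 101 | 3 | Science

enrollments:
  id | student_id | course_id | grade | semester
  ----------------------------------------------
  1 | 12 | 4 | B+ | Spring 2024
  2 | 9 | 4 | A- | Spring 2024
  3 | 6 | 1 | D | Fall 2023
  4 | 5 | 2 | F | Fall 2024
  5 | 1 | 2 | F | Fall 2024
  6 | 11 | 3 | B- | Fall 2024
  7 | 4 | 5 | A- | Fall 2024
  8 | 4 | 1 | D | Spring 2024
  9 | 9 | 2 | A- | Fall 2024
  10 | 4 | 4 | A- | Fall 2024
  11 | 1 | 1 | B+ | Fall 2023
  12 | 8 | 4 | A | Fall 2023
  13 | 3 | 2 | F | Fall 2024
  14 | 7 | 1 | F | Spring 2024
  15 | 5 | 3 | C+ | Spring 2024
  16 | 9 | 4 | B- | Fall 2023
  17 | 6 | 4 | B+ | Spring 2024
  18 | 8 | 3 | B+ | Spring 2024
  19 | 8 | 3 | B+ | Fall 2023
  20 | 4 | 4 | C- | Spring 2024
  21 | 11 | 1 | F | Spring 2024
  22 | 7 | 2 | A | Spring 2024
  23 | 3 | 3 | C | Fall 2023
SELECT c.id, p.name AS student, c.grade FROM enrollments c JOIN students p ON c.student_id = p.id ORDER BY c.grade ASC

Execution result:
id | student | grade
12 | Peter Johnson | A
22 | Alice Smith | A
2 | Olivia Williams | A-
7 | Mia Johnson | A-
9 | Olivia Williams | A-
10 | Mia Johnson | A-
1 | Ivy Williams | B+
11 | Rose Williams | B+
17 | Quinn Martinez | B+
18 | Peter Johnson | B+
19 | Peter Johnson | B+
6 | Bob Smith | B-
16 | Olivia Williams | B-
23 | Grace Williams | C
15 | Frank Davis | C+
20 | Mia Johnson | C-
3 | Quinn Martinez | D
8 | Mia Johnson | D
4 | Frank Davis | F
5 | Rose Williams | F
13 | Grace Williams | F
14 | Alice Smith | F
21 | Bob Smith | F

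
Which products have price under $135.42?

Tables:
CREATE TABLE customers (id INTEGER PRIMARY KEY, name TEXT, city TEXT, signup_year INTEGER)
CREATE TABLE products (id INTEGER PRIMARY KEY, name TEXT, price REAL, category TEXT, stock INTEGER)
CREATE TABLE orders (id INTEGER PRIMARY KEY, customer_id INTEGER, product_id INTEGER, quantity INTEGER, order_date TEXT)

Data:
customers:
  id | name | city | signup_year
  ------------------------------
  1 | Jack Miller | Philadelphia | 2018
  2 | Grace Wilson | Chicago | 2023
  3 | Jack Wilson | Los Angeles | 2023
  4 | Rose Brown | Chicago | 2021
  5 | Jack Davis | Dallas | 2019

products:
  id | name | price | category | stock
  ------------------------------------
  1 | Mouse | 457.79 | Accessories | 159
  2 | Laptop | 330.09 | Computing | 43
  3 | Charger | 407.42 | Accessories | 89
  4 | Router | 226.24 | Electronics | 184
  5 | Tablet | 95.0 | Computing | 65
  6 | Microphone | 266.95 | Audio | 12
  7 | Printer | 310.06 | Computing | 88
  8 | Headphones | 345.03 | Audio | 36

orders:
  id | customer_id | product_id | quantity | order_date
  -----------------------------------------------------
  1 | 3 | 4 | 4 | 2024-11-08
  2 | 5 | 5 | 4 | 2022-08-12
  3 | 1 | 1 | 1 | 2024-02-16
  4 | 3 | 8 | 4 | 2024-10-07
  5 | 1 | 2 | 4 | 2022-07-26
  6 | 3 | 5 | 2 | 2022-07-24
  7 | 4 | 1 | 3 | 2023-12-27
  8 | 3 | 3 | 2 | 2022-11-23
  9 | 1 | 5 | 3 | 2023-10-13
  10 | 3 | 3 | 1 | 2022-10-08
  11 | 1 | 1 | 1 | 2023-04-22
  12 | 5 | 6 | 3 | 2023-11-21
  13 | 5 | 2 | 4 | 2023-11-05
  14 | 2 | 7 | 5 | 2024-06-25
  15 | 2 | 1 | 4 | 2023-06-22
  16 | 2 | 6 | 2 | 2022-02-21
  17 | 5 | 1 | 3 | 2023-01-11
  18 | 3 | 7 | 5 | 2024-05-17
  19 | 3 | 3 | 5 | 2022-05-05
SELECT name, price FROM products WHERE price < 135.42

Execution result:
name | price
Tablet | 95.00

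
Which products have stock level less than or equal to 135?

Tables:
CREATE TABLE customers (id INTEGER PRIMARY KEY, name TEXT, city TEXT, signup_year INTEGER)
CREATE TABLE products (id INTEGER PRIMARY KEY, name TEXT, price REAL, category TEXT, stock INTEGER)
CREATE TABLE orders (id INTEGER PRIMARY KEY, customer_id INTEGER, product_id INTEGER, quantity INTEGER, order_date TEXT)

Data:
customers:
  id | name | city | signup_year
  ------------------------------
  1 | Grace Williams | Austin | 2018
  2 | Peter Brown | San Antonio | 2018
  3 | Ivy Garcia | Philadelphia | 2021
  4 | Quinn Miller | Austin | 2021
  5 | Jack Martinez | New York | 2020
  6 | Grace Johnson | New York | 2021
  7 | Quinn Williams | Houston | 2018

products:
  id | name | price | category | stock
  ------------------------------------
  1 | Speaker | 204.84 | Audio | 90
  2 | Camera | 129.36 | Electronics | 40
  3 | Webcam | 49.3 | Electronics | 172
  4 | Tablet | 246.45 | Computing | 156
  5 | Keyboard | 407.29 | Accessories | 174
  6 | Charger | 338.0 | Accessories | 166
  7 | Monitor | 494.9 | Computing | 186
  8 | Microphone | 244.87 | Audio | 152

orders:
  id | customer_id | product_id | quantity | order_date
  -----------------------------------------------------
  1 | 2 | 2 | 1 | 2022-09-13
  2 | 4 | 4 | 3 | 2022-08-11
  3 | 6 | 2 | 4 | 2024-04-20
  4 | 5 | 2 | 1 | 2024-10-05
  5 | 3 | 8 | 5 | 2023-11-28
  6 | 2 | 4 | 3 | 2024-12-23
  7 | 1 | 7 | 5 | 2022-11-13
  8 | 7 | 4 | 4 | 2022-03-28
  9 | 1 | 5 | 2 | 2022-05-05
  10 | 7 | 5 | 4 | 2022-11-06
SELECT name, stock FROM products WHERE stock <= 135

Execution result:
name | stock
Speaker | 90
Camera | 40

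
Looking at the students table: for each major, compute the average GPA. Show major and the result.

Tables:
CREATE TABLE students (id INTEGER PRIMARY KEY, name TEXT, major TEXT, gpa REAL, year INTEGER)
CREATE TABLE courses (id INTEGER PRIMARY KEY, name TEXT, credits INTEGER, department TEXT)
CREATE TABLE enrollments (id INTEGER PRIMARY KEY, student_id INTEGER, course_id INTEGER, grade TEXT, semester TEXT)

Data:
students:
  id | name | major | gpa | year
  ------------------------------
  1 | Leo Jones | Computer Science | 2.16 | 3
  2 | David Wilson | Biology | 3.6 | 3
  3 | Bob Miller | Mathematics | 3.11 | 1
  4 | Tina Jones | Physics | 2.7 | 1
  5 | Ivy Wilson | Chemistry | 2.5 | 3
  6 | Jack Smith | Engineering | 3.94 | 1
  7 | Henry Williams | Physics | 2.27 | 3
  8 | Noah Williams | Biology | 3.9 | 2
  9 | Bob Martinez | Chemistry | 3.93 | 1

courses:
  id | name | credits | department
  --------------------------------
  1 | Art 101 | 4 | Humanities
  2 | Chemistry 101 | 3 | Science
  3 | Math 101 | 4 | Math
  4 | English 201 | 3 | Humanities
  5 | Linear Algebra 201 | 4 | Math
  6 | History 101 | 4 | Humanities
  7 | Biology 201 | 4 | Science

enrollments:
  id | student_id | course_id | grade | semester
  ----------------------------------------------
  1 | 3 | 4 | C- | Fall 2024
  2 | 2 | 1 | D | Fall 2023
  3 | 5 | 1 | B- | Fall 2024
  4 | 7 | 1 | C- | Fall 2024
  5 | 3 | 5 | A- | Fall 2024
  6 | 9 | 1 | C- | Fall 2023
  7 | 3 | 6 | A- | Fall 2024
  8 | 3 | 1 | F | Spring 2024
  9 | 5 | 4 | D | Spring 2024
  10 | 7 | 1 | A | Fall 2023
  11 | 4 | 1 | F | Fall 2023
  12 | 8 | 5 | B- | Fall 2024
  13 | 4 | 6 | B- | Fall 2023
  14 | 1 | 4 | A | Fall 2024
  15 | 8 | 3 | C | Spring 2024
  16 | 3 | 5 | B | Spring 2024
SELECT major, AVG(gpa) AS avg_gpa FROM students GROUP BY major

Execution result:
major | avg_gpa
Biology | 3.75
Chemistry | 3.22
Computer Science | 2.16
Engineering | 3.94
Mathematics | 3.11
Physics | 2.49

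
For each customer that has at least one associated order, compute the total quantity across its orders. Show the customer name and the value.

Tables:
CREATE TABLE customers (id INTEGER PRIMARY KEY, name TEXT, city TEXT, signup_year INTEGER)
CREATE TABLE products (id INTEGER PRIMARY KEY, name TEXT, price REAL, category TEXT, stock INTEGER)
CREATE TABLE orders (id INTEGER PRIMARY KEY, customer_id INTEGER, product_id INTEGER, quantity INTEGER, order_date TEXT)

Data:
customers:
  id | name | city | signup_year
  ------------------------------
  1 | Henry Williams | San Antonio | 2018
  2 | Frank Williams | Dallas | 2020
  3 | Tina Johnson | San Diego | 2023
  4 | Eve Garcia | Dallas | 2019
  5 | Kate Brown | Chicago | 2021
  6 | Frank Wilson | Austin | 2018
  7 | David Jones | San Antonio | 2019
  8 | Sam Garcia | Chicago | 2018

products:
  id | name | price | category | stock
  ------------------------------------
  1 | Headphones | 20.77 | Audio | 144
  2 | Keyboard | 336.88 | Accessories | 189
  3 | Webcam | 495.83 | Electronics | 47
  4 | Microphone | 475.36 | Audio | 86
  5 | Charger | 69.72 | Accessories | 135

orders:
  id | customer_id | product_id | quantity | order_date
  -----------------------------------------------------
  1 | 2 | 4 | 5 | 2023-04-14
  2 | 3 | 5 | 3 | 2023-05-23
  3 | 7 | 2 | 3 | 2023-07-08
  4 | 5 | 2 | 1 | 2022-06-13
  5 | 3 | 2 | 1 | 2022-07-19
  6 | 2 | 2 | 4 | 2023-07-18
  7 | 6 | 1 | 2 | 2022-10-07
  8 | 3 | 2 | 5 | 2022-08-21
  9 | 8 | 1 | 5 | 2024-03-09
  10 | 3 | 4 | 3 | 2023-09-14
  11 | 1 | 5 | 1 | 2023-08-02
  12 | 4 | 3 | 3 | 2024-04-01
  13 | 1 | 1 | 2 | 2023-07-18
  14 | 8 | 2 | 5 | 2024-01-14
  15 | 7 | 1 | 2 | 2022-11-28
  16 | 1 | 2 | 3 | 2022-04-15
SELECT p.name, SUM(c.quantity) AS sum_quantity FROM orders c JOIN customers p ON c.customer_id = p.id GROUP BY p.id, p.name

Execution result:
name | sum_quantity
Henry Williams | 6
Frank Williams | 9
Tina Johnson | 12
Eve Garcia | 3
Kate Brown | 1
Frank Wilson | 2
David Jones | 5
Sam Garcia | 10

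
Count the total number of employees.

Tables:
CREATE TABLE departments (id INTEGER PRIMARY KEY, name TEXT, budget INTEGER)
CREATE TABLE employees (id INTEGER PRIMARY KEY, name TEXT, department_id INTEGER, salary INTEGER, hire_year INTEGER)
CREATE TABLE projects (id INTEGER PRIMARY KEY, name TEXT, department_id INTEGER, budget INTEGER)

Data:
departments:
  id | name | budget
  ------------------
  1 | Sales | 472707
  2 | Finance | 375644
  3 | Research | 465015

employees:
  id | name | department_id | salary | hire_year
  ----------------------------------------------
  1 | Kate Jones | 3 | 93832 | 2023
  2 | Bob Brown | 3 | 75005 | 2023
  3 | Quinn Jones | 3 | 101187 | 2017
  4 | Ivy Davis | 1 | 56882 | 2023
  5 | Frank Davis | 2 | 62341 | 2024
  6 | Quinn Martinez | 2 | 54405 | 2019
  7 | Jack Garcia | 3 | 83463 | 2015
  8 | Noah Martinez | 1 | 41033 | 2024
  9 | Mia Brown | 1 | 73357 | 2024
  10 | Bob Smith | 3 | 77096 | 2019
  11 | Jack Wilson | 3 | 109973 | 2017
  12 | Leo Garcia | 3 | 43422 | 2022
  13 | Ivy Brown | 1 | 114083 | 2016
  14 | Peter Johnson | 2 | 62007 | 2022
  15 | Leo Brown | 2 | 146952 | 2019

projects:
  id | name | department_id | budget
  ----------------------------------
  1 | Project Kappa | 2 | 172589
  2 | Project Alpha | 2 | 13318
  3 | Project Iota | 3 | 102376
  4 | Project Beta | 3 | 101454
SELECT COUNT(*) FROM employees

Execution result:
15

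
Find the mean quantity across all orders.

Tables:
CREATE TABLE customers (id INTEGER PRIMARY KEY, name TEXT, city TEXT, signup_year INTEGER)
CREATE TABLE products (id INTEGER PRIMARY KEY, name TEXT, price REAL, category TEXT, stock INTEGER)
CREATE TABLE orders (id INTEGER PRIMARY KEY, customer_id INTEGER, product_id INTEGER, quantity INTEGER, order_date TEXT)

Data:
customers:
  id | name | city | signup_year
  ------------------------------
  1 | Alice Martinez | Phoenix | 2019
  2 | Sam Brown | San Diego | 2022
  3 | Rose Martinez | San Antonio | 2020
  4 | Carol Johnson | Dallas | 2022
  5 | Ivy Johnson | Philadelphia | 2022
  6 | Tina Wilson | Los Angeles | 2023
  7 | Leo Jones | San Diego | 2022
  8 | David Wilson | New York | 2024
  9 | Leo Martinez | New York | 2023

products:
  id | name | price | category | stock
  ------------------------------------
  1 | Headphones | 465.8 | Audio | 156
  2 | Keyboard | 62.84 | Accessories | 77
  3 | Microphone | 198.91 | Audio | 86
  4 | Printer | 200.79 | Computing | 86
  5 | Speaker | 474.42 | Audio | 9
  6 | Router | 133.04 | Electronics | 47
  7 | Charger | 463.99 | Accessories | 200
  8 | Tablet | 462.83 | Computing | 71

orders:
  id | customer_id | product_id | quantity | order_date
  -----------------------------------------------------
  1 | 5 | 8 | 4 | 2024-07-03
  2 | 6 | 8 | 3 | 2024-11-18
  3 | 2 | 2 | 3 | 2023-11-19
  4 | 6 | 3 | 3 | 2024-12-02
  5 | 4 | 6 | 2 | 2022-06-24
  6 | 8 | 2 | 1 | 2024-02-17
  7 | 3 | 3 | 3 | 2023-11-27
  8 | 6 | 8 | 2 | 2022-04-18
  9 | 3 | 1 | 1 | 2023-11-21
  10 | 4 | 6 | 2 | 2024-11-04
SELECT AVG(quantity) FROM orders

Execution result:
2.40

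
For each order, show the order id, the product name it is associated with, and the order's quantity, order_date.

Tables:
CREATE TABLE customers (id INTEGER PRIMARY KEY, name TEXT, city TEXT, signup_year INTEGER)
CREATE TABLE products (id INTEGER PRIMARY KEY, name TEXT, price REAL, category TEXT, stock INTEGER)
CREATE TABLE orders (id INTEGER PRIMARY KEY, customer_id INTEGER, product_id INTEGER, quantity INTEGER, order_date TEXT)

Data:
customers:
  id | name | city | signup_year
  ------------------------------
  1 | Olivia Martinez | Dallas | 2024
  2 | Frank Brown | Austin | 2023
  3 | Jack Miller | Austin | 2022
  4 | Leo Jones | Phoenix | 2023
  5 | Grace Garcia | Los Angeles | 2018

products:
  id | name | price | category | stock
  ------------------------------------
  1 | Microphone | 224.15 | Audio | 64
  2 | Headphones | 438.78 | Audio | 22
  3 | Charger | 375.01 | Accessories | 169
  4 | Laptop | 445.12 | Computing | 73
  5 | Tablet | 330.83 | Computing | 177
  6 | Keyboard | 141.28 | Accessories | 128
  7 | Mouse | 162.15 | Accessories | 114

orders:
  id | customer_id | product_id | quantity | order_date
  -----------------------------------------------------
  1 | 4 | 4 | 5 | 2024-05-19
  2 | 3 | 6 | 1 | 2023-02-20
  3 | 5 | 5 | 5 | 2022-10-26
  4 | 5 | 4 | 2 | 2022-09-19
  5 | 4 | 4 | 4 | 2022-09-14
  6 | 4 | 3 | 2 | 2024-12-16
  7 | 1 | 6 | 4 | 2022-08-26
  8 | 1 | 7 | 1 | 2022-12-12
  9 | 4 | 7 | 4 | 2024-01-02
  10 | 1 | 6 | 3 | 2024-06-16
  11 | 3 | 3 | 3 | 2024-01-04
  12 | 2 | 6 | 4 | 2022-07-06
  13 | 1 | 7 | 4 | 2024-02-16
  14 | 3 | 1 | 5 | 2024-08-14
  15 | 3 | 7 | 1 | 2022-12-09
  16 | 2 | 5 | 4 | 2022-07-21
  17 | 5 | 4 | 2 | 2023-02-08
SELECT c.id, p.name AS product, c.quantity, c.order_date FROM orders c JOIN products p ON c.product_id = p.id

Execution result:
id | product | quantity | order_date
1 | Laptop | 5 | 2024-05-19
2 | Keyboard | 1 | 2023-02-20
3 | Tablet | 5 | 2022-10-26
4 | Laptop | 2 | 2022-09-19
5 | Laptop | 4 | 2022-09-14
6 | Charger | 2 | 2024-12-16
7 | Keyboard | 4 | 2022-08-26
8 | Mouse | 1 | 2022-12-12
9 | Mouse | 4 | 2024-01-02
10 | Keyboard | 3 | 2024-06-16
11 | Charger | 3 | 2024-01-04
12 | Keyboard | 4 | 2022-07-06
13 | Mouse | 4 | 2024-02-16
14 | Microphone | 5 | 2024-08-14
15 | Mouse | 1 | 2022-12-09
16 | Tablet | 4 | 2022-07-21
17 | Laptop | 2 | 2023-02-08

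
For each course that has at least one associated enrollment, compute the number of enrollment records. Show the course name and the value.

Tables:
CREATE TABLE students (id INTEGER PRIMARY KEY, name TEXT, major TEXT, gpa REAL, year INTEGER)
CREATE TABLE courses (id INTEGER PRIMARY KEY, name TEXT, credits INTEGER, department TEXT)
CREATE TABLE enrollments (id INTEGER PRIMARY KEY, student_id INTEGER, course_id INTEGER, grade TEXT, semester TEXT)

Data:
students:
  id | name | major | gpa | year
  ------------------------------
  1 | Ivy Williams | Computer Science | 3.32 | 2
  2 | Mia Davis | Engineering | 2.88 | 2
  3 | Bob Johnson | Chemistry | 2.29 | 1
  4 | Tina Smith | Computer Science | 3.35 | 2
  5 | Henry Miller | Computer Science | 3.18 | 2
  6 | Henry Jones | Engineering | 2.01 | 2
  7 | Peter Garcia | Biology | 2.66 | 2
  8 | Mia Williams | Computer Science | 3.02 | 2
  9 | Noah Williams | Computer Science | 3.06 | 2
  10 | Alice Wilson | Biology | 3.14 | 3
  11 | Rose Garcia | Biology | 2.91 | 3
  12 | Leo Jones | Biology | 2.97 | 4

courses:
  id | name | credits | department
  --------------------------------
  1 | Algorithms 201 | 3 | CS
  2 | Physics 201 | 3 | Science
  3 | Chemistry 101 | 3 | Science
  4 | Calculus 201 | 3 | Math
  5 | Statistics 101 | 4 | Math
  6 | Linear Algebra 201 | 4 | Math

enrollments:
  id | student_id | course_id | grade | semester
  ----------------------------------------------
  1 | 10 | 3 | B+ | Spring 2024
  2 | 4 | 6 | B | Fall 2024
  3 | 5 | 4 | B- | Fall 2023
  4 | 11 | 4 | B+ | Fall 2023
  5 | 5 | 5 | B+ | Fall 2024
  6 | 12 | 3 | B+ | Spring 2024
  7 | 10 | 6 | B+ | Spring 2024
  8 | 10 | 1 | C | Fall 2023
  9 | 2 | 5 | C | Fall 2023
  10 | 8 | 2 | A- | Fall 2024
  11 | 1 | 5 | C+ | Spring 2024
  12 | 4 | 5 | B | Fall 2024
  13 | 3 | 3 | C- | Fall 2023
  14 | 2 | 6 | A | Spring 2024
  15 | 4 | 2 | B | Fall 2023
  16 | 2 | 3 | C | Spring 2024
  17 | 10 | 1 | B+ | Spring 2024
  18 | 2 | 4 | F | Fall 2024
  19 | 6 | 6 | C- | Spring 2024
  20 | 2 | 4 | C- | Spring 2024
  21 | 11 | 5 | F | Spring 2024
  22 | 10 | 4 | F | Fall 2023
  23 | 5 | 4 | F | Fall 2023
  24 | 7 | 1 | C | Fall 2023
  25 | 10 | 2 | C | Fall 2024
SELECT p.name, COUNT(*) AS n FROM enrollments c JOIN courses p ON c.course_id = p.id GROUP BY p.id, p.name

Execution result:
name | n
Algorithms 201 | 3
Physics 201 | 3
Chemistry 101 | 4
Calculus 201 | 6
Statistics 101 | 5
Linear Algebra 201 | 4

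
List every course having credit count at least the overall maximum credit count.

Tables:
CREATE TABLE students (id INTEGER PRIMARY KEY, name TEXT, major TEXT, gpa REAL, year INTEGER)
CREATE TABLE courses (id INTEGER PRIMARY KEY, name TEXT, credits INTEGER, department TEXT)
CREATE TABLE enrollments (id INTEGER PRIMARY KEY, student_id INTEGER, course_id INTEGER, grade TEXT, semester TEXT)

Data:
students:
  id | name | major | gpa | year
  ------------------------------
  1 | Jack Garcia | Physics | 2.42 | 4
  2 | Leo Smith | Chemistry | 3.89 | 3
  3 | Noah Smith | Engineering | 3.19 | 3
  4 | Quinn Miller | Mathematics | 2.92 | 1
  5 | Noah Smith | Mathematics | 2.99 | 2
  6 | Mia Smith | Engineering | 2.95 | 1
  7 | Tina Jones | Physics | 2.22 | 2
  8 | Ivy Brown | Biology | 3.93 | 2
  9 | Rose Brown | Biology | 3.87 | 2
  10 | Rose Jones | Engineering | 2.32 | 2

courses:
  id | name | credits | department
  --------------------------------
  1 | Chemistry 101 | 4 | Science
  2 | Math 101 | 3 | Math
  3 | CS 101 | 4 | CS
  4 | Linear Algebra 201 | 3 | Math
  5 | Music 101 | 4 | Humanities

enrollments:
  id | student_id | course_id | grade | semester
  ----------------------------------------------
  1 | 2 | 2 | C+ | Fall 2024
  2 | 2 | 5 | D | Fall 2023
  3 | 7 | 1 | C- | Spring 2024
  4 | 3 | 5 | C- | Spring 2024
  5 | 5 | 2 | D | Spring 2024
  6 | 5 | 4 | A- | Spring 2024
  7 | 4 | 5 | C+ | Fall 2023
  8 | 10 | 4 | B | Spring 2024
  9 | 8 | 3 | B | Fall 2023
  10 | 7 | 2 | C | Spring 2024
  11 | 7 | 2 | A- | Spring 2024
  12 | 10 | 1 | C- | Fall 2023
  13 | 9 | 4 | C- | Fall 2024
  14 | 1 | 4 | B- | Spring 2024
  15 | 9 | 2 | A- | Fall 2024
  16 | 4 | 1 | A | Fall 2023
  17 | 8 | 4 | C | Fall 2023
SELECT name, credits FROM courses WHERE credits >= (SELECT MAX(credits) FROM courses)

Execution result:
name | credits
Chemistry 101 | 4
CS 101 | 4
Music 101 | 4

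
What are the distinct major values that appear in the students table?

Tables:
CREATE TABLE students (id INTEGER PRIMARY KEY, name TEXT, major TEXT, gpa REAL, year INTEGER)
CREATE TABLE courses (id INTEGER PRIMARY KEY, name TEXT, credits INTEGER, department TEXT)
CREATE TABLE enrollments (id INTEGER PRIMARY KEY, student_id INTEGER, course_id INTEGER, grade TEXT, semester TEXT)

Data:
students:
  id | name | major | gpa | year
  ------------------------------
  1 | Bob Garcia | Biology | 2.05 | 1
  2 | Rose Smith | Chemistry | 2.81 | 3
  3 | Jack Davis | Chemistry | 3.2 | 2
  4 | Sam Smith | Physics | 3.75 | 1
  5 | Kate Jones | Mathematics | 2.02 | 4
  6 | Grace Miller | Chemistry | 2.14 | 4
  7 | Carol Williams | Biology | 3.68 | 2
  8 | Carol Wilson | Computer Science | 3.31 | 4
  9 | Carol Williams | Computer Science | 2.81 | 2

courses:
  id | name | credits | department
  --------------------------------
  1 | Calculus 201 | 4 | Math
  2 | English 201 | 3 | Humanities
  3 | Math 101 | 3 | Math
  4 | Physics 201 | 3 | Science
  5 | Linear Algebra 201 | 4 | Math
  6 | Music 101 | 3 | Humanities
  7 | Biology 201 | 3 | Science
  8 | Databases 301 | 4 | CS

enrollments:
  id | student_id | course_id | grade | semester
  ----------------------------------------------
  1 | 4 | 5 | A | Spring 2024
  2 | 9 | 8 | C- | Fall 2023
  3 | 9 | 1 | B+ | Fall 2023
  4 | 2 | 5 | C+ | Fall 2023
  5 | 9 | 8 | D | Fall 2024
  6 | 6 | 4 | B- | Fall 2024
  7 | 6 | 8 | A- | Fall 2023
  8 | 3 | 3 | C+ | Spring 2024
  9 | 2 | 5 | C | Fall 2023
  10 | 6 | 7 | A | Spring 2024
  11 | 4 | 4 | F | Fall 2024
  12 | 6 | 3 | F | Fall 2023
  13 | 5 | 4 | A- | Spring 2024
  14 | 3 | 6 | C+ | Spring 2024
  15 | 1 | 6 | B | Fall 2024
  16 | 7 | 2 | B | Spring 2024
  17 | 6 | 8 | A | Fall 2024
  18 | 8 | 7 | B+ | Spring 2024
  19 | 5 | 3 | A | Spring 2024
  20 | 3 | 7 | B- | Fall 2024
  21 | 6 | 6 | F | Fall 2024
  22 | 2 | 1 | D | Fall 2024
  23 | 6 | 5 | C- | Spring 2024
SELECT DISTINCT major FROM students

Execution result:
major
Biology
Chemistry
Physics
Mathematics
Computer Science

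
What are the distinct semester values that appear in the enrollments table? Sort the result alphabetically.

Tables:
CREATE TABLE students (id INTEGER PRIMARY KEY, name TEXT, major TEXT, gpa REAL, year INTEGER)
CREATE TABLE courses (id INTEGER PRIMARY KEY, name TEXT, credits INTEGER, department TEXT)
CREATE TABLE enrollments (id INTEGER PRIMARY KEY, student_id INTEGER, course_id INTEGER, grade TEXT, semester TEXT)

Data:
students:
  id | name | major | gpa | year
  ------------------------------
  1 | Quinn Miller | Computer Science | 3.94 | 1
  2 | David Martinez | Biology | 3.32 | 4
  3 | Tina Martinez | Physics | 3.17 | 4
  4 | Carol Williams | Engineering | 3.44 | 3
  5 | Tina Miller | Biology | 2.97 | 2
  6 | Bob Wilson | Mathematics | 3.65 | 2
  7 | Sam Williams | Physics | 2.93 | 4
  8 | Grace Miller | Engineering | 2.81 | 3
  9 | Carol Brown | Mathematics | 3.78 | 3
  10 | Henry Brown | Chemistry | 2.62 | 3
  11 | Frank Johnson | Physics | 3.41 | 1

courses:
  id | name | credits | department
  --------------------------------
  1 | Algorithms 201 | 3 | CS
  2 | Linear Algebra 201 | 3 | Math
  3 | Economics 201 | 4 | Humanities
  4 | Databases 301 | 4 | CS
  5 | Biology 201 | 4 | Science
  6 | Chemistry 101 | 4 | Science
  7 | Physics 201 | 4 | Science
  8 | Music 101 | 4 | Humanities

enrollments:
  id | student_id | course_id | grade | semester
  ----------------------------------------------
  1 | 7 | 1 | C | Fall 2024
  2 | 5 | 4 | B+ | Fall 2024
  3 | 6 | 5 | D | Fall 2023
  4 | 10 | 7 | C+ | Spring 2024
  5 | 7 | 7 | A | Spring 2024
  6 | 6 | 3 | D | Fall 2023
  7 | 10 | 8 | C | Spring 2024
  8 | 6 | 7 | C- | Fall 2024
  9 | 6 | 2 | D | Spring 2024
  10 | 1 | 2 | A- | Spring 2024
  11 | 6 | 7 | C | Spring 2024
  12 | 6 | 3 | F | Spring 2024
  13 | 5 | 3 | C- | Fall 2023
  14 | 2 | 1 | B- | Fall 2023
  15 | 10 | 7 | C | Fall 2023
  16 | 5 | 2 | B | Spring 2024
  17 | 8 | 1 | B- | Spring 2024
SELECT DISTINCT semester FROM enrollments ORDER BY semester

Execution result:
semester
Fall 2023
Fall 2024
Spring 2024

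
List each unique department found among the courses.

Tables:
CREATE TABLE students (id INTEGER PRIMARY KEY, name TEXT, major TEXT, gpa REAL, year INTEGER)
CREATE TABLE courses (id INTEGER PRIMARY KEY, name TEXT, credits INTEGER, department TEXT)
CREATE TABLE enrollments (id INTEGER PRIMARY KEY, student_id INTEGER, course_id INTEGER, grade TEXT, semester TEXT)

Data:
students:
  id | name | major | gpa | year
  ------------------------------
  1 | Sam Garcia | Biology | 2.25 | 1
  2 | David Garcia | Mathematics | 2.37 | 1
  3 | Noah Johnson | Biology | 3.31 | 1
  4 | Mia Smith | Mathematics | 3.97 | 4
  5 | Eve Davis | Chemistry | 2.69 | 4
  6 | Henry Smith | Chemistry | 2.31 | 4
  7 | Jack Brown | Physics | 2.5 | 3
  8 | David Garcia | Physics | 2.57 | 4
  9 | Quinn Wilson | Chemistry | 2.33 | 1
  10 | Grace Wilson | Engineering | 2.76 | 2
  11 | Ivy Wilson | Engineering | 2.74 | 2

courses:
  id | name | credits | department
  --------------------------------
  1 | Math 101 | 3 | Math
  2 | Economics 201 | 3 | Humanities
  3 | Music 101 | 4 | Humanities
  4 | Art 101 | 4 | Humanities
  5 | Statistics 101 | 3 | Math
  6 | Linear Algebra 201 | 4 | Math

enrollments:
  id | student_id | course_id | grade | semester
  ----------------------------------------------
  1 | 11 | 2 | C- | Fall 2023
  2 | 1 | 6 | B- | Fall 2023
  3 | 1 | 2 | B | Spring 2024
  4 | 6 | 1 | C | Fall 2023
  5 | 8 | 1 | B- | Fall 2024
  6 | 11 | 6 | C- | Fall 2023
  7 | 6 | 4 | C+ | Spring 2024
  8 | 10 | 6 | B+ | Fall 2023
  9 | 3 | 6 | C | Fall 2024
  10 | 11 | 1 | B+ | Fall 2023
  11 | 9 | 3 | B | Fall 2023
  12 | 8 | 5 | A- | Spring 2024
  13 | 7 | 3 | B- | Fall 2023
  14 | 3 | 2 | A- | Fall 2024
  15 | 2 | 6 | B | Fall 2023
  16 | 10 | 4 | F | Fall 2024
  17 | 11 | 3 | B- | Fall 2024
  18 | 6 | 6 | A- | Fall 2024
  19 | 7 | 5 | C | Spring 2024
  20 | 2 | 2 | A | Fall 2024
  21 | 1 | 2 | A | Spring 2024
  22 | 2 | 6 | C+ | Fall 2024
SELECT DISTINCT department FROM courses

Execution result:
department
Math
Humanities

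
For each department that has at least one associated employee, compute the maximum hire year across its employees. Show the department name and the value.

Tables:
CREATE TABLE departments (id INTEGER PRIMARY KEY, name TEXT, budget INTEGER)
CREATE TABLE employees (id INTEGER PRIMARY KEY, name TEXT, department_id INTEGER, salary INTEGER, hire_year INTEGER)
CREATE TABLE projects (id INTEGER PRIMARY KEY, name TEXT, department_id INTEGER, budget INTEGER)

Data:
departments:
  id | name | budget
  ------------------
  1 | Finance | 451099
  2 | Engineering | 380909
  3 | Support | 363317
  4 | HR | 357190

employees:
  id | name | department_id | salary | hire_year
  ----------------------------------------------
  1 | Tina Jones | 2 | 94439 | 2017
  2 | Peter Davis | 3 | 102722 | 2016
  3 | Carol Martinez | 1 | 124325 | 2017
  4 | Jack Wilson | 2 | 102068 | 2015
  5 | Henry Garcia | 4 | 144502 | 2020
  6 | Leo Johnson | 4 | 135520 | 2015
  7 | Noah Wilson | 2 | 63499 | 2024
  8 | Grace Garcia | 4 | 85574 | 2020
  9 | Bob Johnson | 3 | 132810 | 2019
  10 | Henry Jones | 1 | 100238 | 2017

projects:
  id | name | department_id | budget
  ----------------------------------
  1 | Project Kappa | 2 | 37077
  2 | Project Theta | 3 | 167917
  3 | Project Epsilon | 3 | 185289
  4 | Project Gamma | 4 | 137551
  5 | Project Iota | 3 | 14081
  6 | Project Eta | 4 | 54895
SELECT p.name, MAX(c.hire_year) AS max_hire_year FROM employees c JOIN departments p ON c.department_id = p.id GROUP BY p.id, p.name

Execution result:
name | max_hire_year
Finance | 2017
Engineering | 2024
Support | 2019
HR | 2020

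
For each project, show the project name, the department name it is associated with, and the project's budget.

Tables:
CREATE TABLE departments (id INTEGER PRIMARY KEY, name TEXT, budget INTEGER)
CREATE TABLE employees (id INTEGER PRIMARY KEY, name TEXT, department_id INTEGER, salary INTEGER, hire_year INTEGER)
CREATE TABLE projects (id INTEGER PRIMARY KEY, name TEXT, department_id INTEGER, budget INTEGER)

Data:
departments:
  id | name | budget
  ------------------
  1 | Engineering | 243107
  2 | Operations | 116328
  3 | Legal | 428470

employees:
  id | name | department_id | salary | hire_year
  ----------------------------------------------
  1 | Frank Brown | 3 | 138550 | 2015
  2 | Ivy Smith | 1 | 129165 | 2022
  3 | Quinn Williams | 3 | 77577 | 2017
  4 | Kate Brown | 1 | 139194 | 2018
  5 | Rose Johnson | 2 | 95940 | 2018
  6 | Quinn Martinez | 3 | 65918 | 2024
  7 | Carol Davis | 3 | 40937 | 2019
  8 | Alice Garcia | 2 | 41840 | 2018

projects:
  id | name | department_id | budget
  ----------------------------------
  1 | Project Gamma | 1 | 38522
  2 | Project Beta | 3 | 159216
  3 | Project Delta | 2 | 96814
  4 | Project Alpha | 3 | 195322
SELECT c.name, p.name AS department, c.budget FROM projects c JOIN departments p ON c.department_id = p.id

Execution result:
name | department | budget
Project Gamma | Engineering | 38522
Project Beta | Legal | 159216
Project Delta | Operations | 96814
Project Alpha | Legal | 195322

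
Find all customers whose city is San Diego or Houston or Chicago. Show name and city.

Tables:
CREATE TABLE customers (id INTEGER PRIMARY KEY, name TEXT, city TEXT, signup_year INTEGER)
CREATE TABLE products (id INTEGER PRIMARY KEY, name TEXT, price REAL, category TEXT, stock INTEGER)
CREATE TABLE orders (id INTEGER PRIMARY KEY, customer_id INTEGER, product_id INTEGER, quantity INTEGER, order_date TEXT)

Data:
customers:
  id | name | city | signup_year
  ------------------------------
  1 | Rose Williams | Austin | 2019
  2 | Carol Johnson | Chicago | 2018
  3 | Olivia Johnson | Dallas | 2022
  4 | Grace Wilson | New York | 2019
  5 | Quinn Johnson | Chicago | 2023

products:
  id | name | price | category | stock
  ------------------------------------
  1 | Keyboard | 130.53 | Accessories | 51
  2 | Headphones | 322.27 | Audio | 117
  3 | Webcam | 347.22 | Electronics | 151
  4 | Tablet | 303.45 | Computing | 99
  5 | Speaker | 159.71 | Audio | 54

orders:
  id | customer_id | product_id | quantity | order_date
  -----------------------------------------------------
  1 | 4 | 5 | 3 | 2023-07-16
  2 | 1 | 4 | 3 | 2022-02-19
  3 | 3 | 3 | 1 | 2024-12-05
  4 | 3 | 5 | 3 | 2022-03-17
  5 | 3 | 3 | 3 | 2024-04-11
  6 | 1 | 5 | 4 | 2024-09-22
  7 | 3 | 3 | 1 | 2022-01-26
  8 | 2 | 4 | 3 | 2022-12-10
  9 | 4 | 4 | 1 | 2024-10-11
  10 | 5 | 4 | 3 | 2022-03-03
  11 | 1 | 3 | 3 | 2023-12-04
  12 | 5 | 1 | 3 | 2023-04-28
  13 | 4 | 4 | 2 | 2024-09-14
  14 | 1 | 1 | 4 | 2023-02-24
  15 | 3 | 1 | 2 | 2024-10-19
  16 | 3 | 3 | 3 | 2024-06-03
SELECT name, city FROM customers WHERE city IN ('San Diego', 'Houston', 'Chicago')

Execution result:
name | city
Carol Johnson | Chicago
Quinn Johnson | Chicago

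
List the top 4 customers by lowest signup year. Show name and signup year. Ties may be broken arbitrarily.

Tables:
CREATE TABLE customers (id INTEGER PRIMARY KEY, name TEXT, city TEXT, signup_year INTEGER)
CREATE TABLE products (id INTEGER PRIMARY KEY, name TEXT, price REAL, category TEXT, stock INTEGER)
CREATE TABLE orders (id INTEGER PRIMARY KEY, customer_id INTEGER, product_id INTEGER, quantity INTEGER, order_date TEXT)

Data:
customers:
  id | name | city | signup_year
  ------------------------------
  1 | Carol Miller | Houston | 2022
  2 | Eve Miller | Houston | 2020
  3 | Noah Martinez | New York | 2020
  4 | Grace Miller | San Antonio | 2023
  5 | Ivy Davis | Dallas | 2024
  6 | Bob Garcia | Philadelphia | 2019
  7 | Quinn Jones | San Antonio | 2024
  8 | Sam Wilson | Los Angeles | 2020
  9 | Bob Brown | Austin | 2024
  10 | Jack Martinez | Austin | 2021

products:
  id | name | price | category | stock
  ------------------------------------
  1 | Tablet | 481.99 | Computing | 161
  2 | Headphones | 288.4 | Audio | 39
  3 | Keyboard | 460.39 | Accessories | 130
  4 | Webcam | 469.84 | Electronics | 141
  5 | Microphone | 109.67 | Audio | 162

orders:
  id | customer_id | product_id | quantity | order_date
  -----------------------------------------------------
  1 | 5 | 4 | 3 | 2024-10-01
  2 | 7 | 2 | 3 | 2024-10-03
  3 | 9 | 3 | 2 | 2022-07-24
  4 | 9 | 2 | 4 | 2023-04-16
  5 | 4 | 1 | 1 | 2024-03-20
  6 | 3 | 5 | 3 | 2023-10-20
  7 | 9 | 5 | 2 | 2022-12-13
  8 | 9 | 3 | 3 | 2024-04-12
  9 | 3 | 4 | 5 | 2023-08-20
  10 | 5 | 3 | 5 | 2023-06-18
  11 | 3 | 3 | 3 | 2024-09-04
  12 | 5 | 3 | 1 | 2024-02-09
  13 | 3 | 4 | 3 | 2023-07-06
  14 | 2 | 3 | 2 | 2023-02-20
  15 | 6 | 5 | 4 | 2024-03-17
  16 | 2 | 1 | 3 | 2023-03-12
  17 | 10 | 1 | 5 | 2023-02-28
SELECT name, signup_year FROM customers ORDER BY signup_year ASC LIMIT 4

Execution result:
name | signup_year
Bob Garcia | 2019
Eve Miller | 2020
Noah Martinez | 2020
Sam Wilson | 2020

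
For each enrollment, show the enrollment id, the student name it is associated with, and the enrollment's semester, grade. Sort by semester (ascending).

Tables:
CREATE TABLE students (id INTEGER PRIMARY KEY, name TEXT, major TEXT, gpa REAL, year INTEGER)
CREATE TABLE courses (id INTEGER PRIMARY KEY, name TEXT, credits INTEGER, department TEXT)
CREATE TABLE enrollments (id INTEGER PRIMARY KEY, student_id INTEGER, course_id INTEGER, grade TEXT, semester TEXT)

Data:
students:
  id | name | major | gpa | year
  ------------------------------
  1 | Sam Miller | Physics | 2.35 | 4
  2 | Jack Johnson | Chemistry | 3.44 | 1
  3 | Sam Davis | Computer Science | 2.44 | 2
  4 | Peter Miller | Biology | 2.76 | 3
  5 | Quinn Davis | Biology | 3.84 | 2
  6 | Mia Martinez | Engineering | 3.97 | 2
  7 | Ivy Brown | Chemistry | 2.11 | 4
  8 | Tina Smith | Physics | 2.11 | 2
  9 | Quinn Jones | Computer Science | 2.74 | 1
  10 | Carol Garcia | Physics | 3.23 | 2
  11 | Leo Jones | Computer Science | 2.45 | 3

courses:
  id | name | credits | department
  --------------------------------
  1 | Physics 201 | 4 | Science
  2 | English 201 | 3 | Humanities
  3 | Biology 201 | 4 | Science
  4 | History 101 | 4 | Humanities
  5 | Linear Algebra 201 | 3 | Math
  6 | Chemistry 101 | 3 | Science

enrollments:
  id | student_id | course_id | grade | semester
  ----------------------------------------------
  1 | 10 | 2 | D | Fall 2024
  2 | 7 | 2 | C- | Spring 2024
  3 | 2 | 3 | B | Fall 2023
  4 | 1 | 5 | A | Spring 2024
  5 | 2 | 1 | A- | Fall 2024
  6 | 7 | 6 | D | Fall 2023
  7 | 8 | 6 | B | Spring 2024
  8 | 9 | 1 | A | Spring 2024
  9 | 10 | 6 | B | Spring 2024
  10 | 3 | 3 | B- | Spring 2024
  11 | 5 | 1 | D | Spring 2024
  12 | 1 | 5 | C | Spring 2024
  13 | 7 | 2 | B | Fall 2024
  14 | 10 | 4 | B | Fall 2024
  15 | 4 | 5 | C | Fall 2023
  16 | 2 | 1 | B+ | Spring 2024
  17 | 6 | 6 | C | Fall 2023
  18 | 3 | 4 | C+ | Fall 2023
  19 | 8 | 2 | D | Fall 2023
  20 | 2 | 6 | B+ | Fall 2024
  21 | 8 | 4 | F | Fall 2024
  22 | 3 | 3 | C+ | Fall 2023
SELECT c.id, p.name AS student, c.semester, c.grade FROM enrollments c JOIN students p ON c.student_id = p.id ORDER BY c.semester ASC

Execution result:
id | student | semester | grade
3 | Jack Johnson | Fall 2023 | B
6 | Ivy Brown | Fall 2023 | D
15 | Peter Miller | Fall 2023 | C
17 | Mia Martinez | Fall 2023 | C
18 | Sam Davis | Fall 2023 | C+
19 | Tina Smith | Fall 2023 | D
22 | Sam Davis | Fall 2023 | C+
1 | Carol Garcia | Fall 2024 | D
5 | Jack Johnson | Fall 2024 | A-
13 | Ivy Brown | Fall 2024 | B
14 | Carol Garcia | Fall 2024 | B
20 | Jack Johnson | Fall 2024 | B+
21 | Tina Smith | Fall 2024 | F
2 | Ivy Brown | Spring 2024 | C-
4 | Sam Miller | Spring 2024 | A
7 | Tina Smith | Spring 2024 | B
8 | Quinn Jones | Spring 2024 | A
9 | Carol Garcia | Spring 2024 | B
10 | Sam Davis | Spring 2024 | B-
11 | Quinn Davis | Spring 2024 | D
12 | Sam Miller | Spring 2024 | C
16 | Jack Johnson | Spring 2024 | B+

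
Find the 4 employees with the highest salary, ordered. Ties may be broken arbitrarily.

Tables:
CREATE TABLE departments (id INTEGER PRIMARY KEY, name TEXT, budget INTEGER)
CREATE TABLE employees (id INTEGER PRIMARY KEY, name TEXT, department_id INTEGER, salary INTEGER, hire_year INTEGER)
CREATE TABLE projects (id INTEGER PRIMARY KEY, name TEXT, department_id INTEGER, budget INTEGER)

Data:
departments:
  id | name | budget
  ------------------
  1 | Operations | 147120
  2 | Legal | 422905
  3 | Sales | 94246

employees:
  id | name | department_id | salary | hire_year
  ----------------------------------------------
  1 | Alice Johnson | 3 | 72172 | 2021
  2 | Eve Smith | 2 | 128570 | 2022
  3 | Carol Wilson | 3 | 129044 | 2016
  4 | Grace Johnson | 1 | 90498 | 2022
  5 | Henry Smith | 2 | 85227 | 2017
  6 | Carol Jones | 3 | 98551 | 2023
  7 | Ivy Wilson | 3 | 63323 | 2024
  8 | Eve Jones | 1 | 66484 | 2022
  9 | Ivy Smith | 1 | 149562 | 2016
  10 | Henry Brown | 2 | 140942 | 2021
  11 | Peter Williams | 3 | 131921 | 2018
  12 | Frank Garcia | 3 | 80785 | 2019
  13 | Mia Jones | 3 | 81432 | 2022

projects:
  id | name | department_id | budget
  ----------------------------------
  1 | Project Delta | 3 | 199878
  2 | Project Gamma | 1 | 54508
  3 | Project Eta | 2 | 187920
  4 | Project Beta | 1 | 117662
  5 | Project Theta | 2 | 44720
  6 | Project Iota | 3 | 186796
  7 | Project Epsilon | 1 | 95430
SELECT name, salary FROM employees ORDER BY salary DESC LIMIT 4

Execution result:
name | salary
Ivy Smith | 149562
Henry Brown | 140942
Peter Williams | 131921
Carol Wilson | 129044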